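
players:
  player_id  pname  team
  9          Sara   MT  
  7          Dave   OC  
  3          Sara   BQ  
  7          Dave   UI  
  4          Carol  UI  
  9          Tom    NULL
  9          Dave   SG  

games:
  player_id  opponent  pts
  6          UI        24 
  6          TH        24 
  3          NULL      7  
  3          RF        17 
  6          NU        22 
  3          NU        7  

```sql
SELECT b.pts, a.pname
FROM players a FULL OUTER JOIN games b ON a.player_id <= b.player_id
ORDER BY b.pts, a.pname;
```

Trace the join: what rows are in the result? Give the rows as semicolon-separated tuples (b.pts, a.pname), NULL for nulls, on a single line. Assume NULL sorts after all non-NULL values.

(7, Sara); (7, Sara); (17, Sara); (22, Carol); (22, Sara); (24, Carol); (24, Carol); (24, Sara); (24, Sara); (NULL, Dave); (NULL, Dave); (NULL, Dave); (NULL, Sara); (NULL, Tom)

FULL OUTER JOIN keeps every row from both sides; unmatched rows get NULL for the other side's columns.
Matching on a.player_id <= b.player_id.
- a row (player_id=9): no match → kept, b columns NULL.
- a row (player_id=7): no match → kept, b columns NULL.
- a row (player_id=3): matches 6 b row(s) → 6 output row(s).
- a row (player_id=7): no match → kept, b columns NULL.
- a row (player_id=4): matches 3 b row(s) → 3 output row(s).
- a row (player_id=9): no match → kept, b columns NULL.
- a row (player_id=9): no match → kept, b columns NULL.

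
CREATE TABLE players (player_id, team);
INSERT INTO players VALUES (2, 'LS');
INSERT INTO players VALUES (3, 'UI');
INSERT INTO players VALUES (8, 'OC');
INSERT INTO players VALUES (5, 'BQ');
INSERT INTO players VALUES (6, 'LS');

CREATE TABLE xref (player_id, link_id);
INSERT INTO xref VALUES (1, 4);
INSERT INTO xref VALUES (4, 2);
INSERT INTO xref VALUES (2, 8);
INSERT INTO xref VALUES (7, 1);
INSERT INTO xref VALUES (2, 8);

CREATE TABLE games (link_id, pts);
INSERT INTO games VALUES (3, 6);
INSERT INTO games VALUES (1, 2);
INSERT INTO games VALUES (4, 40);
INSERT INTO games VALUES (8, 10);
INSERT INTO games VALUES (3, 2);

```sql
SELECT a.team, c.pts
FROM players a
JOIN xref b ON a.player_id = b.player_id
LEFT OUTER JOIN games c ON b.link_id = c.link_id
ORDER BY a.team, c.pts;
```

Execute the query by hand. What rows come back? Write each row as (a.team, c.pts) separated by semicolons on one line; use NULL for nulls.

(LS, 10); (LS, 10)

Joins associate left-to-right: players INNER JOIN xref on player_id gives 2 intermediate row(s).
Then LEFT JOIN `games c` on link_id: each of those 2 rows is kept; rows whose b.link_id has no match in c get NULL for c's columns.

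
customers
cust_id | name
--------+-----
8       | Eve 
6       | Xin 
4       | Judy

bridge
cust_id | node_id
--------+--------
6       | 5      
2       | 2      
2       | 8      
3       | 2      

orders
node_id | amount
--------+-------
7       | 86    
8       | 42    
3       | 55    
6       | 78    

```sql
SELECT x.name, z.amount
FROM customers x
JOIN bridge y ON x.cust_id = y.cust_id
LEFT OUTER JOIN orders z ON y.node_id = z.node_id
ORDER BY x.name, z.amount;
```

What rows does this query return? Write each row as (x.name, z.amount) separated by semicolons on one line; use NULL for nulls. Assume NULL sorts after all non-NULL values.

(Xin, NULL)

Joins associate left-to-right: customers INNER JOIN bridge on cust_id gives 1 intermediate row(s).
Then LEFT JOIN `orders z` on node_id: each of those 1 rows is kept; rows whose y.node_id has no match in z get NULL for z's columns.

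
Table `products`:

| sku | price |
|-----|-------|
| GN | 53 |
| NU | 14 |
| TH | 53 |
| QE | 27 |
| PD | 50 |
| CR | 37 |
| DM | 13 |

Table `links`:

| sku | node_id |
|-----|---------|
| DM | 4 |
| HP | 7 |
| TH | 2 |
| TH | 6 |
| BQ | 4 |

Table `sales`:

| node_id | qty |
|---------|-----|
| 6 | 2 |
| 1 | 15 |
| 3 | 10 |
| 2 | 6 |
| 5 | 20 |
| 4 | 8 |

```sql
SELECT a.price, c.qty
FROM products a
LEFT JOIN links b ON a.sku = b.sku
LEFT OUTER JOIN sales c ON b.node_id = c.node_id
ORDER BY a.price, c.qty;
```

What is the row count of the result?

Joins associate left-to-right: products LEFT JOIN links on sku gives 8 intermediate row(s).
Then LEFT JOIN `sales c` on node_id: each of those 8 rows is kept; rows whose b.node_id has no match in c get NULL for c's columns.
Result: 8 row(s).

8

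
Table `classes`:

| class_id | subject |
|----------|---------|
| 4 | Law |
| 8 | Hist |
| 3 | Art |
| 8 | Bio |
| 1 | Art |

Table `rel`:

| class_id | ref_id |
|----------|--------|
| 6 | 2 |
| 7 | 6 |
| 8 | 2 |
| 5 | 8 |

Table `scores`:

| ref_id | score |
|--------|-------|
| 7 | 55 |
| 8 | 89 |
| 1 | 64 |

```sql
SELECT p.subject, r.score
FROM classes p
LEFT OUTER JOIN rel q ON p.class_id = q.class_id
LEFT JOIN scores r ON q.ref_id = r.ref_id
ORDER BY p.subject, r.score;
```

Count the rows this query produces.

Joins associate left-to-right: classes LEFT JOIN rel on class_id gives 5 intermediate row(s).
Then LEFT JOIN `scores r` on ref_id: each of those 5 rows is kept; rows whose q.ref_id has no match in r get NULL for r's columns.
Result: 5 row(s).

5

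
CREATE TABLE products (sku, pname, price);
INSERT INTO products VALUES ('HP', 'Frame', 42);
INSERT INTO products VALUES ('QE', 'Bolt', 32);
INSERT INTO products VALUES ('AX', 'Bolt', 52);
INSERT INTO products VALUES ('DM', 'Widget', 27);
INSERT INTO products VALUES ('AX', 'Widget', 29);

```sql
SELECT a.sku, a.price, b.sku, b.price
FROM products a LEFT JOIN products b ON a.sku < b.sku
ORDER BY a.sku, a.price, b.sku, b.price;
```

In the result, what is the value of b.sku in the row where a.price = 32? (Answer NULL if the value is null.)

LEFT JOIN keeps every row from `products a`; unmatched rows get NULL for `products b`'s columns.
Matching on a.sku < b.sku.
Matched pairs: 9; unmatched a rows kept: 1.

NULL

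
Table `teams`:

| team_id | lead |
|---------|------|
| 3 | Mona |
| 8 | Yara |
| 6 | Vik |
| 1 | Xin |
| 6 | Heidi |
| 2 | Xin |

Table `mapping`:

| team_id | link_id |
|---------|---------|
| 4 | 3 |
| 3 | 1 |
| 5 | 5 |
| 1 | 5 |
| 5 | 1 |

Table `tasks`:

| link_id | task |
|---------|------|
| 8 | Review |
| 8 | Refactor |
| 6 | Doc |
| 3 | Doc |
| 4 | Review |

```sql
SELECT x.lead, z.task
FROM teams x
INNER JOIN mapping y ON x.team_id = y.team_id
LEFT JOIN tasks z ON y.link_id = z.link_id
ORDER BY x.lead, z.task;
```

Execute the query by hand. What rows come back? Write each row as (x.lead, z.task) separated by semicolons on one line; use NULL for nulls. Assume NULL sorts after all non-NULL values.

Evaluate left to right. First `teams x INNER JOIN mapping y` on team_id: 2 row(s).
Then LEFT JOIN `tasks z` on link_id: each of those 2 rows is kept; rows whose y.link_id has no match in z get NULL for z's columns.

(Mona, NULL); (Xin, NULL)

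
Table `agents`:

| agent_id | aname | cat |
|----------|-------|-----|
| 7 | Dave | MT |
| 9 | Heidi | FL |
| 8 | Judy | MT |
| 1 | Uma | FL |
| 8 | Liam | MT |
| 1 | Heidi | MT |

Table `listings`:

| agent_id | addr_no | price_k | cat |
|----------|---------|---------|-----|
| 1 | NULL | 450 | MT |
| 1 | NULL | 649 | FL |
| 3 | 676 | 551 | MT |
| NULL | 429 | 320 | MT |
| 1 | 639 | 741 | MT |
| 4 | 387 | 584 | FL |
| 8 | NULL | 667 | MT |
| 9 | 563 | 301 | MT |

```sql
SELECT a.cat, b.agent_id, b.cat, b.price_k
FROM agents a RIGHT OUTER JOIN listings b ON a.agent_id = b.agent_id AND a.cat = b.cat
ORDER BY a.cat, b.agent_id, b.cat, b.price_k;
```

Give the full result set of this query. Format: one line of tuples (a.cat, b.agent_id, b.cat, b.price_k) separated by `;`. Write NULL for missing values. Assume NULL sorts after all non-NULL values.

(FL, 1, FL, 649); (MT, 1, MT, 450); (MT, 1, MT, 741); (MT, 8, MT, 667); (MT, 8, MT, 667); (NULL, 3, MT, 551); (NULL, 4, FL, 584); (NULL, 9, MT, 301); (NULL, NULL, MT, 320)

RIGHT JOIN keeps every row from `listings`; unmatched rows get NULL for `agents`'s columns.
Matching on a.agent_id = b.agent_id AND a.cat = b.cat. A NULL in a compared column never satisfies the condition.
Matched pairs: 5; unmatched b rows kept: 4.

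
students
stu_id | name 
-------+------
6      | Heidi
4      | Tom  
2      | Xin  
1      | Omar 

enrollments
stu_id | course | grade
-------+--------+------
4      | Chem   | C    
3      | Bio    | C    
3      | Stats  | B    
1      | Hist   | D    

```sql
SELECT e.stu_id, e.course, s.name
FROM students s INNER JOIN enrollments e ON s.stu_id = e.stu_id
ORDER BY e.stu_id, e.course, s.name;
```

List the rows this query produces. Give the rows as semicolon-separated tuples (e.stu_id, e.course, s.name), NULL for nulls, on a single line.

(1, Hist, Omar); (4, Chem, Tom)

INNER JOIN keeps only pairs where the ON condition holds.
Matching on s.stu_id = e.stu_id.
Matched pairs: 2.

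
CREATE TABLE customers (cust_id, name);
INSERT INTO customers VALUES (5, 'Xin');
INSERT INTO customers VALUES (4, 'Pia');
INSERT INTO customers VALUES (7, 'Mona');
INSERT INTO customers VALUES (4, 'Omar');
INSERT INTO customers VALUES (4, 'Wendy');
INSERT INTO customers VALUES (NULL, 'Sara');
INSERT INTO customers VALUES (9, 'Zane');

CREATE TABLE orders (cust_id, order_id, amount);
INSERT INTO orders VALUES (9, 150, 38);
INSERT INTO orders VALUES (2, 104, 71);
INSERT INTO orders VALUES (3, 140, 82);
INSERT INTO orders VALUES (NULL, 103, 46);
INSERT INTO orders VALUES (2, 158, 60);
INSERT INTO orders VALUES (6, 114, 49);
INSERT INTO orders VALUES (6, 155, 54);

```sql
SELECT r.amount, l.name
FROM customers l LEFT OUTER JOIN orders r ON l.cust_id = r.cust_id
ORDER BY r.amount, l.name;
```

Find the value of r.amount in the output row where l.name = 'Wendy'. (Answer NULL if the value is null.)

NULL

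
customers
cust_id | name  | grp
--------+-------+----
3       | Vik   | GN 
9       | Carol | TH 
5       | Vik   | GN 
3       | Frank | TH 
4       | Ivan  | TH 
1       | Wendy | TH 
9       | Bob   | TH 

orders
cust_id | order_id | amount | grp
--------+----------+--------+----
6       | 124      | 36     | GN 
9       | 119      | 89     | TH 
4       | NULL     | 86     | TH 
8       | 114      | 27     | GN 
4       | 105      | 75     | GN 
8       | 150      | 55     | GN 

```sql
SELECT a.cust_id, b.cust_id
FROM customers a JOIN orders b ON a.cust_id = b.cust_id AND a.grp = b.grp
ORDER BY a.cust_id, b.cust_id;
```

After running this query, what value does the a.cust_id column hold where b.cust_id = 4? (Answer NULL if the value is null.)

4

INNER JOIN keeps only pairs where the ON condition holds.
Matching on a.cust_id = b.cust_id AND a.grp = b.grp.
Matched pairs: 3.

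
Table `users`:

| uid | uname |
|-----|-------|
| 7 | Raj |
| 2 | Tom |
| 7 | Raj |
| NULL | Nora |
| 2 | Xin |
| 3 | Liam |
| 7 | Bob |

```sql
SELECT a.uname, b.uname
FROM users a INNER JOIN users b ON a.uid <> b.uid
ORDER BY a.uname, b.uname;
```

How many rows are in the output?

INNER JOIN keeps only pairs where the ON condition holds.
Matching on a.uid <> b.uid. A NULL in a compared column never satisfies the condition.
Matched pairs: 22.
Total: 22 rows.

22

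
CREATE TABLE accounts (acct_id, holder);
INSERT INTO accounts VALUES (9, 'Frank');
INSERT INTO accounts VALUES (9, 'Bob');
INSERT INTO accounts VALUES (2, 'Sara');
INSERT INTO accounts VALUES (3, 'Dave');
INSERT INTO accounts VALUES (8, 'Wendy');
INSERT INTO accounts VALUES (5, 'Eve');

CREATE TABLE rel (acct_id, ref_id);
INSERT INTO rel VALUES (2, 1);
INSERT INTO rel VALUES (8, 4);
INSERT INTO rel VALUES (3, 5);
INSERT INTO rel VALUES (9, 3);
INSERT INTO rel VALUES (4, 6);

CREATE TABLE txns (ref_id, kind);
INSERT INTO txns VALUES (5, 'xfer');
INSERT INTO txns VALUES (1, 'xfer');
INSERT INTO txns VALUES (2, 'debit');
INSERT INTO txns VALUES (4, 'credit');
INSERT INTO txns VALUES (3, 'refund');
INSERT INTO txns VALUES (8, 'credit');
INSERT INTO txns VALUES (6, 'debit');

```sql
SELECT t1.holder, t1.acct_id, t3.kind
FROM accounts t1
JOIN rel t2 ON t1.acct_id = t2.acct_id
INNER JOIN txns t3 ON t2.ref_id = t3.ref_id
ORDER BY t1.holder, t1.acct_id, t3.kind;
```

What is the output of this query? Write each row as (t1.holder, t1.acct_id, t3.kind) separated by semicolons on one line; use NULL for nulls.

Joins associate left-to-right: accounts INNER JOIN rel on acct_id gives 5 intermediate row(s).
Then INNER JOIN `txns t3` on ref_id: keep only rows whose t2.ref_id appears in t3.

(Bob, 9, refund); (Dave, 3, xfer); (Frank, 9, refund); (Sara, 2, xfer); (Wendy, 8, credit)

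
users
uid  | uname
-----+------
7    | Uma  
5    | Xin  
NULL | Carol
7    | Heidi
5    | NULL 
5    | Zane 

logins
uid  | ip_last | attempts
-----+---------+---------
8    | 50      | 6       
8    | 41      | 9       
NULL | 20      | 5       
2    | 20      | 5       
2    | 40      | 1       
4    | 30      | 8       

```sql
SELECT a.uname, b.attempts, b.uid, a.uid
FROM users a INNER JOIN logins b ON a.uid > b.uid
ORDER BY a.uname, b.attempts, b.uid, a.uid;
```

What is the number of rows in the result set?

15

INNER JOIN keeps only pairs where the ON condition holds.
Matching on a.uid > b.uid. A NULL in a compared column never satisfies the condition.
- uid=7: 3 matching b row(s), so 3 row(s) emitted.
- uid=5: 3 matching b row(s), so 3 row(s) emitted.
- uid=NULL: no matching b row, dropped.
- uid=7: 3 matching b row(s), so 3 row(s) emitted.
- uid=5: 3 matching b row(s), so 3 row(s) emitted.
- uid=5: 3 matching b row(s), so 3 row(s) emitted.
Total: 15 rows.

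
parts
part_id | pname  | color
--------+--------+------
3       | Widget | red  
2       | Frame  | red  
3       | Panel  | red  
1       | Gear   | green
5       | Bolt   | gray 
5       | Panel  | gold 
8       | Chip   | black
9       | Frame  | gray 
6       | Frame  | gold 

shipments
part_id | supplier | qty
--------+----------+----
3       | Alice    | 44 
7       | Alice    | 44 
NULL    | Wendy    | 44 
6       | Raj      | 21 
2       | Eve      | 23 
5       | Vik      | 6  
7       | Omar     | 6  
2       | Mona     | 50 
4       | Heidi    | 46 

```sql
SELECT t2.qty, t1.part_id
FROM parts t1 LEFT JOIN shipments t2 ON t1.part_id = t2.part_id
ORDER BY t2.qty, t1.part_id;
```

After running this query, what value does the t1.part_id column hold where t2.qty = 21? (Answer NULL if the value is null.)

LEFT JOIN keeps every row from `parts`; unmatched rows get NULL for `shipments`'s columns.
Matching on t1.part_id = t2.part_id. A NULL in a compared column never satisfies the condition.
- t1 row (part_id=3): matches 1 t2 row(s) → 1 output row(s).
- t1 row (part_id=2): matches 2 t2 row(s) → 2 output row(s).
- t1 row (part_id=3): matches 1 t2 row(s) → 1 output row(s).
- t1 row (part_id=1): no match → kept, t2 columns NULL.
- t1 row (part_id=5): matches 1 t2 row(s) → 1 output row(s).
- t1 row (part_id=5): matches 1 t2 row(s) → 1 output row(s).
- t1 row (part_id=8): no match → kept, t2 columns NULL.
- t1 row (part_id=9): no match → kept, t2 columns NULL.
- t1 row (part_id=6): matches 1 t2 row(s) → 1 output row(s).

6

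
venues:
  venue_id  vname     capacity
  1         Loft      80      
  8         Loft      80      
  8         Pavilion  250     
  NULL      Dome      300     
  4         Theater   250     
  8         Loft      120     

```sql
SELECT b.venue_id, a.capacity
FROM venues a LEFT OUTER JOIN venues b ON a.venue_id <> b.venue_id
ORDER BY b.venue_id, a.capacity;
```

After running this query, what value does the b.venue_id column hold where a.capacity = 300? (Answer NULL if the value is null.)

NULL

LEFT JOIN keeps every row from `venues a`; unmatched rows get NULL for `venues b`'s columns.
Matching on a.venue_id <> b.venue_id. A NULL in a compared column never satisfies the condition.
- a row (venue_id=1): matches 4 b row(s) → 4 output row(s).
- a row (venue_id=8): matches 2 b row(s) → 2 output row(s).
- a row (venue_id=8): matches 2 b row(s) → 2 output row(s).
- a row (venue_id=NULL): no match → kept, b columns NULL.
- a row (venue_id=4): matches 4 b row(s) → 4 output row(s).
- a row (venue_id=8): matches 2 b row(s) → 2 output row(s).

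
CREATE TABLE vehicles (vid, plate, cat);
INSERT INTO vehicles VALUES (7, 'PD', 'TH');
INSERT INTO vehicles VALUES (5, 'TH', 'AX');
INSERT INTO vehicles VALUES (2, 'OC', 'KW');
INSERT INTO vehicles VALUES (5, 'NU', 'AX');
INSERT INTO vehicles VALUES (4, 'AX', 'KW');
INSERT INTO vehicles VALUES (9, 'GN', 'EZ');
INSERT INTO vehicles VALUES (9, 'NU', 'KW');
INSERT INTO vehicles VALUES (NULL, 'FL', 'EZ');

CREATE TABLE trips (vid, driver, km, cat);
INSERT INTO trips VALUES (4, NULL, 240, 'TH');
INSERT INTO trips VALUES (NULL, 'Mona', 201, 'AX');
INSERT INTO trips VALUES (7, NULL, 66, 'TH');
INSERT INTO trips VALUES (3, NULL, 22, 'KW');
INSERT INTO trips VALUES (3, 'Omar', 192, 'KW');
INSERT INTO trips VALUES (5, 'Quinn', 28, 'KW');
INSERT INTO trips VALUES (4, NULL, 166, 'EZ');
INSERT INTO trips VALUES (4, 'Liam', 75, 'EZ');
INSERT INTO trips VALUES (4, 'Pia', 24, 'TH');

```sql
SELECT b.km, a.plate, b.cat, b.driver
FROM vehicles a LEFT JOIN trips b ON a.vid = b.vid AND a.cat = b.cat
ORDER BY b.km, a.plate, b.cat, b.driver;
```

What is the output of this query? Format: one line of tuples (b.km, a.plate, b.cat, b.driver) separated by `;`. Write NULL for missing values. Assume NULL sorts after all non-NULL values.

LEFT JOIN keeps every row from `vehicles`; unmatched rows get NULL for `trips`'s columns.
Matching on a.vid = b.vid AND a.cat = b.cat. A NULL in a compared column never satisfies the condition.
- a (vid=7, cat=TH) pairs with 1 row(s) of b.
- a (vid=5, cat=AX) has no partner → padded with NULL.
- a (vid=2, cat=KW) has no partner → padded with NULL.
- a (vid=5, cat=AX) has no partner → padded with NULL.
- a (vid=4, cat=KW) has no partner → padded with NULL.
- a (vid=9, cat=EZ) has no partner → padded with NULL.
- a (vid=9, cat=KW) has no partner → padded with NULL.
- a (vid=NULL, cat=EZ) has no partner → padded with NULL.
After projecting and ordering:
b.km | a.plate | b.cat | b.driver
66 | PD | TH | NULL
NULL | AX | NULL | NULL
NULL | FL | NULL | NULL
NULL | GN | NULL | NULL
NULL | NU | NULL | NULL
NULL | NU | NULL | NULL
NULL | OC | NULL | NULL
NULL | TH | NULL | NULL

(66, PD, TH, NULL); (NULL, AX, NULL, NULL); (NULL, FL, NULL, NULL); (NULL, GN, NULL, NULL); (NULL, NU, NULL, NULL); (NULL, NU, NULL, NULL); (NULL, OC, NULL, NULL); (NULL, TH, NULL, NULL)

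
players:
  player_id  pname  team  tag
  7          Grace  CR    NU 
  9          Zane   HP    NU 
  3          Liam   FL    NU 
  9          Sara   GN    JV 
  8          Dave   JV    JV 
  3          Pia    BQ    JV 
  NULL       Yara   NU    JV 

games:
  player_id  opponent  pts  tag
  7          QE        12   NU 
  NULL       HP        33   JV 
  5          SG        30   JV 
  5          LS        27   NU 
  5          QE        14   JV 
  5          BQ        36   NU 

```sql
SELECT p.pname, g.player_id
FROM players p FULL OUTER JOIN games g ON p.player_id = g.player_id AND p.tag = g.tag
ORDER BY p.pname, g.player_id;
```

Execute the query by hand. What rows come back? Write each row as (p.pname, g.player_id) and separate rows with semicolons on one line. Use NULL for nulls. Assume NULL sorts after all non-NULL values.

FULL OUTER JOIN keeps every row from both sides; unmatched rows get NULL for the other side's columns.
Matching on p.player_id = g.player_id AND p.tag = g.tag. A NULL in a compared column never satisfies the condition.
Matched pairs: 1; unmatched p rows kept: 6; unmatched g rows kept: 5.

(Dave, NULL); (Grace, 7); (Liam, NULL); (Pia, NULL); (Sara, NULL); (Yara, NULL); (Zane, NULL); (NULL, 5); (NULL, 5); (NULL, 5); (NULL, 5); (NULL, NULL)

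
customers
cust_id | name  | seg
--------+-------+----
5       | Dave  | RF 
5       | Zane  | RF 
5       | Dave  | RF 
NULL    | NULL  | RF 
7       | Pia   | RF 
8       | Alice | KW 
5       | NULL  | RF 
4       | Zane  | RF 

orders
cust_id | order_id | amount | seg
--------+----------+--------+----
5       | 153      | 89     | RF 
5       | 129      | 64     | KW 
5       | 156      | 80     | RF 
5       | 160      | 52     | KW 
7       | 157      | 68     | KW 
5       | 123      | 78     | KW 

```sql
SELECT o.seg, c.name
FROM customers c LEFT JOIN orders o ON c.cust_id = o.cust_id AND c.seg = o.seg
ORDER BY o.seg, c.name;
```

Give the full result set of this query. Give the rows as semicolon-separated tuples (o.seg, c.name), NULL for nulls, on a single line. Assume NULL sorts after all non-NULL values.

LEFT JOIN keeps every row from `customers`; unmatched rows get NULL for `orders`'s columns.
Matching on c.cust_id = o.cust_id AND c.seg = o.seg. A NULL in a compared column never satisfies the condition.
Matched pairs: 8; unmatched c rows kept: 4.

(RF, Dave); (RF, Dave); (RF, Dave); (RF, Dave); (RF, Zane); (RF, Zane); (RF, NULL); (RF, NULL); (NULL, Alice); (NULL, Pia); (NULL, Zane); (NULL, NULL)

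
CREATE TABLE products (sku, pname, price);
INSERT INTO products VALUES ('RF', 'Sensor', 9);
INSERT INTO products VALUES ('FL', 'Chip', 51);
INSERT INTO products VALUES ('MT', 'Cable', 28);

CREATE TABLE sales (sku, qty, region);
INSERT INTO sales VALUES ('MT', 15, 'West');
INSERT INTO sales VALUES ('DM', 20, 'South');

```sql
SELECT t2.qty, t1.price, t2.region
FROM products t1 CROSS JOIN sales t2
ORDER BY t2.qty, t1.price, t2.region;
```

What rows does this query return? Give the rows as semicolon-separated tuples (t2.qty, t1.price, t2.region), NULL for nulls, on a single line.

(15, 9, West); (15, 28, West); (15, 51, West); (20, 9, South); (20, 28, South); (20, 51, South)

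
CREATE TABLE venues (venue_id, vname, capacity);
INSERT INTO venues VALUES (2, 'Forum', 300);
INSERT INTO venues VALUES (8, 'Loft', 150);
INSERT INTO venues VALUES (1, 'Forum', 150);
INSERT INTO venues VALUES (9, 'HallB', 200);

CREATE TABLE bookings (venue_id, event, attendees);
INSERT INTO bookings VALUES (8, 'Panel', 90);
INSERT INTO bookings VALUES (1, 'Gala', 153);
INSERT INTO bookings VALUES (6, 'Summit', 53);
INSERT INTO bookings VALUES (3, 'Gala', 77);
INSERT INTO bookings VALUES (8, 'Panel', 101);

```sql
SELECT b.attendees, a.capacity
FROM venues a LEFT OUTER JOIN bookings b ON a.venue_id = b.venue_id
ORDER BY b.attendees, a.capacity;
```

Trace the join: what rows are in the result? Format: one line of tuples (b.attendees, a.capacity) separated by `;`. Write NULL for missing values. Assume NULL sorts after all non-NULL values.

(90, 150); (101, 150); (153, 150); (NULL, 200); (NULL, 300)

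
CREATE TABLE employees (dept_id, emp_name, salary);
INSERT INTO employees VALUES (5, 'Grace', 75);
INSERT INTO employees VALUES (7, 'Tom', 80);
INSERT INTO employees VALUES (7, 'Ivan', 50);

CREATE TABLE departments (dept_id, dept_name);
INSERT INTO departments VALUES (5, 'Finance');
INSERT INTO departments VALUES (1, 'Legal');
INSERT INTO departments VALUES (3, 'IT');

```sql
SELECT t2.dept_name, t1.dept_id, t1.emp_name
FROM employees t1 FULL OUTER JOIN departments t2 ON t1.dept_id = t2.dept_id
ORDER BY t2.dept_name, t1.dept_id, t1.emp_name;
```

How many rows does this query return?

5

FULL OUTER JOIN keeps every row from both sides; unmatched rows get NULL for the other side's columns.
Matching on t1.dept_id = t2.dept_id.
- dept_id=5: 1 matching t2 row(s), so 1 row(s) emitted.
- dept_id=7: no t2 row matches, row kept with t2 columns NULL.
- dept_id=7: no t2 row matches, row kept with t2 columns NULL.
- 2 row(s) from t2 found no t1 partner → padded with NULL.
Total: 1 matched + 4 padded = 5 rows.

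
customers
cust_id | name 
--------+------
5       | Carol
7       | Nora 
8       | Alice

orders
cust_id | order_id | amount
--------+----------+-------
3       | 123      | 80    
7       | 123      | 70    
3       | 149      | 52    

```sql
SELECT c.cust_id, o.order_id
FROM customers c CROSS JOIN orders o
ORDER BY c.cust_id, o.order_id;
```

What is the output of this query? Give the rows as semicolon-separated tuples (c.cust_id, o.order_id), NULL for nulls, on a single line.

CROSS JOIN pairs every row of `customers` with every row of `orders`: 3 × 3 = 9 rows.

(5, 123); (5, 123); (5, 149); (7, 123); (7, 123); (7, 149); (8, 123); (8, 123); (8, 149)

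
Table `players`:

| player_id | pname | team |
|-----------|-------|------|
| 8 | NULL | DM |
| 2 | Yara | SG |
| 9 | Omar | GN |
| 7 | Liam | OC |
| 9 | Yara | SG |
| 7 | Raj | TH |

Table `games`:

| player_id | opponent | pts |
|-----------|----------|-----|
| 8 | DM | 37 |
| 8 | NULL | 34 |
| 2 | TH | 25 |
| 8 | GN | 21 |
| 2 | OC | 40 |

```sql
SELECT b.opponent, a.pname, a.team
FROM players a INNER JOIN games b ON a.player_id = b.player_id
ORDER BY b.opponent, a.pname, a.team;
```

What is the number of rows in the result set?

INNER JOIN keeps only pairs where the ON condition holds.
Matching on a.player_id = b.player_id.
- a row (player_id=8): matches 3 b row(s) → 3 output row(s).
- a row (player_id=2): matches 2 b row(s) → 2 output row(s).
- a row (player_id=9): no match → dropped.
- a row (player_id=7): no match → dropped.
- a row (player_id=9): no match → dropped.
- a row (player_id=7): no match → dropped.
Total: 5 rows.

5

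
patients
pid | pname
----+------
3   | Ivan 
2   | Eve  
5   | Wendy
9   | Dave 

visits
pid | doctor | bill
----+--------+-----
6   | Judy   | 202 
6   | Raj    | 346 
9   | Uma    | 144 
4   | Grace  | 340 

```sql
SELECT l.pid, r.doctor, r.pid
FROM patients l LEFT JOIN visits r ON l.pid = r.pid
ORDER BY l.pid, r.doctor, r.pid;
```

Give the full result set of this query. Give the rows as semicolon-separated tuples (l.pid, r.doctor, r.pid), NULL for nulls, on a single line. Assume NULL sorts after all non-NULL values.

(2, NULL, NULL); (3, NULL, NULL); (5, NULL, NULL); (9, Uma, 9)

LEFT JOIN keeps every row from `patients`; unmatched rows get NULL for `visits`'s columns.
Matching on l.pid = r.pid.
- l[0] pid=3 → no match; kept with NULLs on the r side.
- l[1] pid=2 → no match; kept with NULLs on the r side.
- l[2] pid=5 → no match; kept with NULLs on the r side.
- l[3] pid=9 → 1 match(es) in r → 1 row(s).
After projecting and ordering:
l.pid | r.doctor | r.pid
2 | NULL | NULL
3 | NULL | NULL
5 | NULL | NULL
9 | Uma | 9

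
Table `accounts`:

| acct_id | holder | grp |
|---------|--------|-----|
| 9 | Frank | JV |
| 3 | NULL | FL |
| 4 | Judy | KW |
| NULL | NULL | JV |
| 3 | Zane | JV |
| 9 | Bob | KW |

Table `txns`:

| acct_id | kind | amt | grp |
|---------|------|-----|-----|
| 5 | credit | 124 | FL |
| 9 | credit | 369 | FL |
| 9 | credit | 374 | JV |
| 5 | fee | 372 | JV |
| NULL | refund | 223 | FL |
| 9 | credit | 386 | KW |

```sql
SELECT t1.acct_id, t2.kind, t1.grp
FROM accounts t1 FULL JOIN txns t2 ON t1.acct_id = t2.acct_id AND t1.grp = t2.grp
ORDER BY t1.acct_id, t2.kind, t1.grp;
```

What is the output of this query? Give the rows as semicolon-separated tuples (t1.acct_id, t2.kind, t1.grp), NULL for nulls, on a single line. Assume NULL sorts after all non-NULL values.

FULL OUTER JOIN keeps every row from both sides; unmatched rows get NULL for the other side's columns.
Matching on t1.acct_id = t2.acct_id AND t1.grp = t2.grp. A NULL in a compared column never satisfies the condition.
Matched pairs: 2; unmatched t1 rows kept: 4; unmatched t2 rows kept: 4.

(3, NULL, FL); (3, NULL, JV); (4, NULL, KW); (9, credit, JV); (9, credit, KW); (NULL, credit, NULL); (NULL, credit, NULL); (NULL, fee, NULL); (NULL, refund, NULL); (NULL, NULL, JV)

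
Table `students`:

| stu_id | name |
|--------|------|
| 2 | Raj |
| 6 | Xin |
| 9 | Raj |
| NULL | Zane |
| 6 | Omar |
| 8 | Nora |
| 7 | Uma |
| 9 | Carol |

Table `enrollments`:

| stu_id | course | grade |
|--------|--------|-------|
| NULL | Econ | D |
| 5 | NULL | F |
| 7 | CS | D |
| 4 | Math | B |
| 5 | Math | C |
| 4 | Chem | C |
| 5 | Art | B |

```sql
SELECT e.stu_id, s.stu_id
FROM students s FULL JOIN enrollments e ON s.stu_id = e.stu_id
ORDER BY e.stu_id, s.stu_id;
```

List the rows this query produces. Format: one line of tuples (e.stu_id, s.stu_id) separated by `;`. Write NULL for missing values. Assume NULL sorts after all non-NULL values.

(4, NULL); (4, NULL); (5, NULL); (5, NULL); (5, NULL); (7, 7); (NULL, 2); (NULL, 6); (NULL, 6); (NULL, 8); (NULL, 9); (NULL, 9); (NULL, NULL); (NULL, NULL)

FULL OUTER JOIN keeps every row from both sides; unmatched rows get NULL for the other side's columns.
Matching on s.stu_id = e.stu_id. A NULL in a compared column never satisfies the condition.
- s[0] stu_id=2 → no match; kept with NULLs on the e side.
- s[1] stu_id=6 → no match; kept with NULLs on the e side.
- s[2] stu_id=9 → no match; kept with NULLs on the e side.
- s[3] stu_id=NULL → no match; kept with NULLs on the e side.
- s[4] stu_id=6 → no match; kept with NULLs on the e side.
- s[5] stu_id=8 → no match; kept with NULLs on the e side.
- s[6] stu_id=7 → 1 match(es) in e → 1 row(s).
- s[7] stu_id=9 → no match; kept with NULLs on the e side.
- 6 e row(s) had no s match → kept, s columns NULL.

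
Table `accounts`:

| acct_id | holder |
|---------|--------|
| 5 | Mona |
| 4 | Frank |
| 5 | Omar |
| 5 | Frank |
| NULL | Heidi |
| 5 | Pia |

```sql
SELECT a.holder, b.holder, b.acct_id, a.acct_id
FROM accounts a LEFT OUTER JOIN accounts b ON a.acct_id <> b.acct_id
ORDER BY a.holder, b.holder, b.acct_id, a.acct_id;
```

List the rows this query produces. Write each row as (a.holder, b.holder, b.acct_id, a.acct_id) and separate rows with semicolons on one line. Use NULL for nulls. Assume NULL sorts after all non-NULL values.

(Frank, Frank, 4, 5); (Frank, Frank, 5, 4); (Frank, Mona, 5, 4); (Frank, Omar, 5, 4); (Frank, Pia, 5, 4); (Heidi, NULL, NULL, NULL); (Mona, Frank, 4, 5); (Omar, Frank, 4, 5); (Pia, Frank, 4, 5)

LEFT JOIN keeps every row from `accounts a`; unmatched rows get NULL for `accounts b`'s columns.
Matching on a.acct_id <> b.acct_id. A NULL in a compared column never satisfies the condition.
- acct_id=5: 1 matching b row(s), so 1 row(s) emitted.
- acct_id=4: 4 matching b row(s), so 4 row(s) emitted.
- acct_id=5: 1 matching b row(s), so 1 row(s) emitted.
- acct_id=5: 1 matching b row(s), so 1 row(s) emitted.
- acct_id=NULL: no b row matches, row kept with b columns NULL.
- acct_id=5: 1 matching b row(s), so 1 row(s) emitted.
After projecting and ordering:
a.holder | b.holder | b.acct_id | a.acct_id
Frank | Frank | 4 | 5
Frank | Frank | 5 | 4
Frank | Mona | 5 | 4
Frank | Omar | 5 | 4
Frank | Pia | 5 | 4
Heidi | NULL | NULL | NULL
Mona | Frank | 4 | 5
Omar | Frank | 4 | 5
Pia | Frank | 4 | 5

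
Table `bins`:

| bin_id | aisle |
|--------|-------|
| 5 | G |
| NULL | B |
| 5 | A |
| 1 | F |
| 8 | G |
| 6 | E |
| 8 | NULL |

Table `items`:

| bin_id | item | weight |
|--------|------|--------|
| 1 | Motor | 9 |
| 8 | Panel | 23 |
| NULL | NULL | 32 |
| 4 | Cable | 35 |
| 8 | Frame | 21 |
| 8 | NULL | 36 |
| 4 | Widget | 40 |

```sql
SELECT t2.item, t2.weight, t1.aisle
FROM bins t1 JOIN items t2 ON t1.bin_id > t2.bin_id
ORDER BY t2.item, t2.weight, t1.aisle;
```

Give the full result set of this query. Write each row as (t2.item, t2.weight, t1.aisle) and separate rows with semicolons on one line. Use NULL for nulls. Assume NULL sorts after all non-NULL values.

INNER JOIN keeps only pairs where the ON condition holds.
Matching on t1.bin_id > t2.bin_id. A NULL in a compared column never satisfies the condition.
Matched pairs: 15.

(Cable, 35, A); (Cable, 35, E); (Cable, 35, G); (Cable, 35, G); (Cable, 35, NULL); (Motor, 9, A); (Motor, 9, E); (Motor, 9, G); (Motor, 9, G); (Motor, 9, NULL); (Widget, 40, A); (Widget, 40, E); (Widget, 40, G); (Widget, 40, G); (Widget, 40, NULL)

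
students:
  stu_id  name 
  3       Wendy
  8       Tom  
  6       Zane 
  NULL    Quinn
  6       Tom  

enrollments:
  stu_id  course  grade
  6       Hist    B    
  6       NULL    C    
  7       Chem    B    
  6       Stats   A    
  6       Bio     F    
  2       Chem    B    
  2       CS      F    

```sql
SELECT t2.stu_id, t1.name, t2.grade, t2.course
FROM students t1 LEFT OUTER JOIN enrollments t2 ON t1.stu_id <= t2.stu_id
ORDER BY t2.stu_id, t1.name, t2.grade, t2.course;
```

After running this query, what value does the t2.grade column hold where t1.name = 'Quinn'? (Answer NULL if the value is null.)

NULL

LEFT JOIN keeps every row from `students`; unmatched rows get NULL for `enrollments`'s columns.
Matching on t1.stu_id <= t2.stu_id. A NULL in a compared column never satisfies the condition.
Matched pairs: 15; unmatched t1 rows kept: 2.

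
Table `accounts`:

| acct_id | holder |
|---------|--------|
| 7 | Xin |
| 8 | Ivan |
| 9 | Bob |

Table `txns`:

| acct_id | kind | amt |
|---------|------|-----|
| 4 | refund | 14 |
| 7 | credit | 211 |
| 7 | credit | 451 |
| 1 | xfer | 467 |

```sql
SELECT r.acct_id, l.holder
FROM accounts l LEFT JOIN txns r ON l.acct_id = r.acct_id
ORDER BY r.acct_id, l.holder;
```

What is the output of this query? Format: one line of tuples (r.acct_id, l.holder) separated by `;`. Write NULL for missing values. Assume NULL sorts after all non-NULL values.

LEFT JOIN keeps every row from `accounts`; unmatched rows get NULL for `txns`'s columns.
Matching on l.acct_id = r.acct_id.
- l row (acct_id=7): matches 2 r row(s) → 2 output row(s).
- l row (acct_id=8): no match → kept, r columns NULL.
- l row (acct_id=9): no match → kept, r columns NULL.
After projecting and ordering:
r.acct_id | l.holder
7 | Xin
7 | Xin
NULL | Bob
NULL | Ivan

(7, Xin); (7, Xin); (NULL, Bob); (NULL, Ivan)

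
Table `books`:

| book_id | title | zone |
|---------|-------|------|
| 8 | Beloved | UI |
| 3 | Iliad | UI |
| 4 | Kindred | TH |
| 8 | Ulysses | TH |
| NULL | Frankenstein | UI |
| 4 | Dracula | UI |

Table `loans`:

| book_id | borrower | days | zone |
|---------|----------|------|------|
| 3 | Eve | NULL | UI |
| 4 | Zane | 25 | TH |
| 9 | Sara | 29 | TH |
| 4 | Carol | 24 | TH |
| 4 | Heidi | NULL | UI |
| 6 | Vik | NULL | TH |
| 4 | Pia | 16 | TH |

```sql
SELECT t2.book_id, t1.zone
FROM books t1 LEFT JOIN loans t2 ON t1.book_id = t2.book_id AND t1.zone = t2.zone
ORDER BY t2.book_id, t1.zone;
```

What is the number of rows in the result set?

8

LEFT JOIN keeps every row from `books`; unmatched rows get NULL for `loans`'s columns.
Matching on t1.book_id = t2.book_id AND t1.zone = t2.zone. A NULL in a compared column never satisfies the condition.
Matched pairs: 5; unmatched t1 rows kept: 3.
Total: 5 matched + 3 padded = 8 rows.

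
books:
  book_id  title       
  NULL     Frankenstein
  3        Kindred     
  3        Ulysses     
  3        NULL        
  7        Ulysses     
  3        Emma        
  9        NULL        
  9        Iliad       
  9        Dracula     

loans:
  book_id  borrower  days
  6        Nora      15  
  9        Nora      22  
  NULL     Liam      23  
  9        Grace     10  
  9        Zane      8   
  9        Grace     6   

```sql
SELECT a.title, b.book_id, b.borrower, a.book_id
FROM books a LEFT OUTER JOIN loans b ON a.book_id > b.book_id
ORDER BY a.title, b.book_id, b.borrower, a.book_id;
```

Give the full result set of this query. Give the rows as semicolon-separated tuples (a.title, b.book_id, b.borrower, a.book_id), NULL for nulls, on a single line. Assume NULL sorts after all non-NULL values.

LEFT JOIN keeps every row from `books`; unmatched rows get NULL for `loans`'s columns.
Matching on a.book_id > b.book_id. A NULL in a compared column never satisfies the condition.
- book_id=NULL: no b row matches, row kept with b columns NULL.
- book_id=3: no b row matches, row kept with b columns NULL.
- book_id=3: no b row matches, row kept with b columns NULL.
- book_id=3: no b row matches, row kept with b columns NULL.
- book_id=7: 1 matching b row(s), so 1 row(s) emitted.
- book_id=3: no b row matches, row kept with b columns NULL.
- book_id=9: 1 matching b row(s), so 1 row(s) emitted.
- book_id=9: 1 matching b row(s), so 1 row(s) emitted.
- book_id=9: 1 matching b row(s), so 1 row(s) emitted.
After projecting and ordering:
a.title | b.book_id | b.borrower | a.book_id
Dracula | 6 | Nora | 9
Emma | NULL | NULL | 3
Frankenstein | NULL | NULL | NULL
Iliad | 6 | Nora | 9
Kindred | NULL | NULL | 3
Ulysses | 6 | Nora | 7
Ulysses | NULL | NULL | 3
NULL | 6 | Nora | 9
NULL | NULL | NULL | 3

(Dracula, 6, Nora, 9); (Emma, NULL, NULL, 3); (Frankenstein, NULL, NULL, NULL); (Iliad, 6, Nora, 9); (Kindred, NULL, NULL, 3); (Ulysses, 6, Nora, 7); (Ulysses, NULL, NULL, 3); (NULL, 6, Nora, 9); (NULL, NULL, NULL, 3)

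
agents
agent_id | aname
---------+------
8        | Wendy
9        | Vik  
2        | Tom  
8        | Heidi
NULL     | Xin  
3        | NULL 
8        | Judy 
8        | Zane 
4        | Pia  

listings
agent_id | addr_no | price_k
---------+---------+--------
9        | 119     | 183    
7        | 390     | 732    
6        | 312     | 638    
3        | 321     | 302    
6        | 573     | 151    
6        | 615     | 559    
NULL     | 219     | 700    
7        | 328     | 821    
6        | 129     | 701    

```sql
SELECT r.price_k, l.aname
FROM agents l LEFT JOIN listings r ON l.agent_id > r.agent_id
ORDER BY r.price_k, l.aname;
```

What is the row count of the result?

39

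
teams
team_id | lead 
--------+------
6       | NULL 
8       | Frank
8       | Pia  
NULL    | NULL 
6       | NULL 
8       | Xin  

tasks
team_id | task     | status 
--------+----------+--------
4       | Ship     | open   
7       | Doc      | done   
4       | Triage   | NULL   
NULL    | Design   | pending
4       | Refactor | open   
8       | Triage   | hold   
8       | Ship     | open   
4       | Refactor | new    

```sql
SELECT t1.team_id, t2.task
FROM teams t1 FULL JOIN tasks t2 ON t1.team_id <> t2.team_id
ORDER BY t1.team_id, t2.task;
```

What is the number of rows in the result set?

31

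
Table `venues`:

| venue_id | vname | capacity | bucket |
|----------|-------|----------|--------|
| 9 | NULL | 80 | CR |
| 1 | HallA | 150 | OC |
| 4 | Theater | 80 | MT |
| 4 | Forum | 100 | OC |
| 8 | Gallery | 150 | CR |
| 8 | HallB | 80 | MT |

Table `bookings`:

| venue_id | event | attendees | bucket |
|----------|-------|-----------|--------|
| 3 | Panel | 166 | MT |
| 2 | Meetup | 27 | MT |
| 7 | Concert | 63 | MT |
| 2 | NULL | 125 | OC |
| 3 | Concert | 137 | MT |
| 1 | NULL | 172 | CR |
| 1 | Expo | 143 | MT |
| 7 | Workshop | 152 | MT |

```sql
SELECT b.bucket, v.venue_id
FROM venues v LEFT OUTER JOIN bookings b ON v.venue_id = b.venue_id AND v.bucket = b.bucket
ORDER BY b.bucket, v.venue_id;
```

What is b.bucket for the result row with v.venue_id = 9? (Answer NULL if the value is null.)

NULL

LEFT JOIN keeps every row from `venues`; unmatched rows get NULL for `bookings`'s columns.
Matching on v.venue_id = b.venue_id AND v.bucket = b.bucket.
- v row (venue_id=9, bucket=CR): no match → kept, b columns NULL.
- v row (venue_id=1, bucket=OC): no match → kept, b columns NULL.
- v row (venue_id=4, bucket=MT): no match → kept, b columns NULL.
- v row (venue_id=4, bucket=OC): no match → kept, b columns NULL.
- v row (venue_id=8, bucket=CR): no match → kept, b columns NULL.
- v row (venue_id=8, bucket=MT): no match → kept, b columns NULL.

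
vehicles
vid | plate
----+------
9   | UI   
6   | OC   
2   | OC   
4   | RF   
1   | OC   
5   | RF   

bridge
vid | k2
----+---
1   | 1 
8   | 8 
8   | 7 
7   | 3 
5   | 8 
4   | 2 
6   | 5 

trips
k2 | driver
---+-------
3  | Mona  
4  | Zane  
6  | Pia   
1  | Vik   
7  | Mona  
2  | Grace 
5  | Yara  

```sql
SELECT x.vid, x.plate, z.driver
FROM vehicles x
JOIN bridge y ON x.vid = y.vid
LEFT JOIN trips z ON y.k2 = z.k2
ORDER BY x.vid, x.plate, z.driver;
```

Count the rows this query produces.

4

Joins associate left-to-right: vehicles INNER JOIN bridge on vid gives 4 intermediate row(s).
Then LEFT JOIN `trips z` on k2: each of those 4 rows is kept; rows whose y.k2 has no match in z get NULL for z's columns.
Result: 4 row(s).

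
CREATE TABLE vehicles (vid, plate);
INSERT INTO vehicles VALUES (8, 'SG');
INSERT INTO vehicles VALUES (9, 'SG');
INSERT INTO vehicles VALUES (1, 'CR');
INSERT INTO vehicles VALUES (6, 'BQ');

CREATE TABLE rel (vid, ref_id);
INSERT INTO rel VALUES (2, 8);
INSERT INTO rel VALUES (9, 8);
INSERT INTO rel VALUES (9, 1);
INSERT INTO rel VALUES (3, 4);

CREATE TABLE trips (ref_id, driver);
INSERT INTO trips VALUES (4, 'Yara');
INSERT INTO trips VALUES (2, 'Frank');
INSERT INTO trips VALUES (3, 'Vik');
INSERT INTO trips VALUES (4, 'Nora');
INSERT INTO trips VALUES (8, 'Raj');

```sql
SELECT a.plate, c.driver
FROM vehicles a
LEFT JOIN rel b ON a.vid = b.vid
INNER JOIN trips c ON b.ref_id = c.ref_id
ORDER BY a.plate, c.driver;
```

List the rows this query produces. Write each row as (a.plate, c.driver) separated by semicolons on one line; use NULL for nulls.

(SG, Raj)

Joins associate left-to-right: vehicles LEFT JOIN rel on vid gives 5 intermediate row(s).
Then INNER JOIN `trips c` on ref_id: keep only rows whose b.ref_id appears in c.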